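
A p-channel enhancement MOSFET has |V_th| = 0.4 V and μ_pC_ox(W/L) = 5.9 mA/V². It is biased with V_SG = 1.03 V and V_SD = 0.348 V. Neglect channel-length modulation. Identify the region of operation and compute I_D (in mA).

V_ov = V_SG − |V_th| = 1.03 − 0.4 = 0.63 V.
Since V_SD = 0.348 V < V_ov = 0.63 V, the device is in the triode region.
I_D = k_p [V_ov · V_SD − ½ V_SD²] = 5.9 × [0.63 × 0.348 − 0.5 × 0.348²] = 0.936 mA.

Triode; I_D = 0.936 mA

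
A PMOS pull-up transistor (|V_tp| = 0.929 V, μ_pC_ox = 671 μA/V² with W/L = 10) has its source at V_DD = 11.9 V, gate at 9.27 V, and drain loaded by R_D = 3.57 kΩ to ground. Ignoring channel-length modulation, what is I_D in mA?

I_D = 3.25 mA

V_SG = V_DD − V_G = 11.9 − 9.27 = 2.63 V, so V_ov = 2.63 − 0.929 = 1.7 V.
k_p = μ_pC_ox · (W/L) = 6.71 mA/V².
Assume saturation: I_D = ½ k_p V_ov² = 0.5 × 6.71 × 1.7² = 9.71 mA, giving V_SD = V_DD − I_D R_D = 11.9 − 9.71 × 3.57 = -22.8 V.
But -22.8 V < V_ov = 1.7 V, so the device is actually in triode.
In triode I_D = k_p[V_ov V_SD − ½ V_SD²] and I_D = (V_DD − V_SD)/R_D. Equating: 12 V_SD² − 41.75 V_SD + 11.9 = 0, giving V_SD = 0.313 V (the root below V_ov).
I_D = (11.9 − 0.313) / 3.57 = 3.25 mA.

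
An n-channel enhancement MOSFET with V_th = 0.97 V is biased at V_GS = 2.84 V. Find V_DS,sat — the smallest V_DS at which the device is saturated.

The boundary between triode and saturation is V_DS = V_GS − V_th = V_ov.
V_ov = 2.84 − 0.97 = 1.87 V.

V_DS,sat = 1.87 V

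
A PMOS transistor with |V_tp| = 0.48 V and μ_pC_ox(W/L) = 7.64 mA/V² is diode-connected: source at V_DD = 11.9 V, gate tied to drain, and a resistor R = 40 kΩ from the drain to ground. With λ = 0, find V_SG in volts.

With gate tied to drain, V_SG = V_SD ≥ V_SG − |V_tp|, so the device is in saturation.
KCL at the drain: ½ k_p (V_SG − |V_tp|)² = (V_DD − V_SG)/R.
Let x = V_SG − 0.48. Then 153 x² + x − 11.42 = 0, giving x = 0.27 V (positive root), so V_SG = 0.75 V.
I_D = (V_DD − V_SG)/R = (11.9 − 0.75) / 40 = 0.279 mA.

V_SG = 0.750 V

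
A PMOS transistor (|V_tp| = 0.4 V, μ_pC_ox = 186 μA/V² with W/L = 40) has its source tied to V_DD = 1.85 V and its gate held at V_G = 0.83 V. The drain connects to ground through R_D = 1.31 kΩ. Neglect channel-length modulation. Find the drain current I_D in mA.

V_SG = V_DD − V_G = 1.85 − 0.83 = 1.02 V, so V_ov = 1.02 − 0.4 = 0.62 V.
k_p = μ_pC_ox · (W/L) = 7.44 mA/V².
Assume saturation: I_D = ½ k_p V_ov² = 0.5 × 7.44 × 0.62² = 1.43 mA, giving V_SD = V_DD − I_D R_D = 1.85 − 1.43 × 1.31 = -0.0233 V.
But -0.0233 V < V_ov = 0.62 V, so the device is actually in triode.
In triode I_D = k_p[V_ov V_SD − ½ V_SD²] and I_D = (V_DD − V_SD)/R_D. Equating: 4.87 V_SD² − 7.043 V_SD + 1.85 = 0, giving V_SD = 0.345 V (the root below V_ov).
I_D = (1.85 − 0.345) / 1.31 = 1.15 mA.

I_D = 1.15 mA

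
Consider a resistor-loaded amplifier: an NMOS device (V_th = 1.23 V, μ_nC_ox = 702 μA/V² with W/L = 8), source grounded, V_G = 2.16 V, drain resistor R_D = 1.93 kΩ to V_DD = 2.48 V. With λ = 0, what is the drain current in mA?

I_D = 1.15 mA

V_GS = V_G = 2.16 V, so V_ov = 2.16 − 1.23 = 0.93 V.
k_n = μ_nC_ox · (W/L) = 5.616 mA/V².
Assume saturation: I_D = ½ k_n V_ov² = 0.5 × 5.616 × 0.93² = 2.43 mA, giving V_DS = V_DD − I_D R_D = 2.48 − 2.43 × 1.93 = -2.21 V.
But -2.21 V < V_ov = 0.93 V, so the device is actually in triode.
In triode I_D = k_n[V_ov V_DS − ½ V_DS²] and I_D = (V_DD − V_DS)/R_D. Equating: 5.42 V_DS² − 11.08 V_DS + 2.48 = 0, giving V_DS = 0.256 V (the root below V_ov).
I_D = (2.48 − 0.256) / 1.93 = 1.15 mA.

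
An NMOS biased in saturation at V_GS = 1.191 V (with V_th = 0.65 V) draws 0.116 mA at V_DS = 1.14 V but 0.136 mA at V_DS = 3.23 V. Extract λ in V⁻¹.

λ = 0.0911 V⁻¹

With V_GS fixed, I_D ∝ (1 + λ V_DS) in saturation, so I_D2/I_D1 = (1 + λ V_DS2)/(1 + λ V_DS1).
0.136/0.116 = 1.172 = (1 + 3.23 λ)/(1 + 1.14 λ).
Solving: λ (I_D1 V_DS2 − I_D2 V_DS1) = I_D2 − I_D1, so λ = (0.136 − 0.116) / (0.116 × 3.23 − 0.136 × 1.14) = 0.02 / 0.22 = 0.0911 V⁻¹.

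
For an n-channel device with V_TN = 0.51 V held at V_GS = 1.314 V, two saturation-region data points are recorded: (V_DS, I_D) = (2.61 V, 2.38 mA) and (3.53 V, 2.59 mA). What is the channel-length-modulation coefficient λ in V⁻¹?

With V_GS fixed, I_D ∝ (1 + λ V_DS) in saturation, so I_D2/I_D1 = (1 + λ V_DS2)/(1 + λ V_DS1).
2.59/2.38 = 1.088 = (1 + 3.53 λ)/(1 + 2.61 λ).
Solving: λ (I_D1 V_DS2 − I_D2 V_DS1) = I_D2 − I_D1, so λ = (2.59 − 2.38) / (2.38 × 3.53 − 2.59 × 2.61) = 0.21 / 1.64 = 0.128 V⁻¹.

λ = 0.128 V⁻¹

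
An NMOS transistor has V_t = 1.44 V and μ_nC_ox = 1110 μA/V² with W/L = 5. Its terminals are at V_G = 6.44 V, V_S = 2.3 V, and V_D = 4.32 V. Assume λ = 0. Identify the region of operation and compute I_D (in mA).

V_GS = V_G − V_S = 6.44 − 2.3 = 4.14 V; V_DS = V_D − V_S = 4.32 − 2.3 = 2.02 V.
k_n = μ_nC_ox · (W/L) = 5.55 mA/V².
V_ov = V_GS − V_t = 4.14 − 1.44 = 2.7 V.
Since V_DS = 2.02 V < V_ov = 2.7 V, the device is in the triode region.
I_D = k_n [V_ov · V_DS − ½ V_DS²] = 5.55 × [2.7 × 2.02 − 0.5 × 2.02²] = 18.9 mA.

Triode; I_D = 18.9 mA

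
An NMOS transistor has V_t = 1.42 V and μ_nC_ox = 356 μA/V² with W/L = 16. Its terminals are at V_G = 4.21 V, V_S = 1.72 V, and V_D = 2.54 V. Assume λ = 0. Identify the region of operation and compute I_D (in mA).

V_GS = V_G − V_S = 4.21 − 1.72 = 2.49 V; V_DS = V_D − V_S = 2.54 − 1.72 = 0.82 V.
k_n = μ_nC_ox · (W/L) = 5.696 mA/V².
V_ov = V_GS − V_t = 2.49 − 1.42 = 1.07 V.
Since V_DS = 0.82 V < V_ov = 1.07 V, the device is in the triode region.
I_D = k_n [V_ov · V_DS − ½ V_DS²] = 5.696 × [1.07 × 0.82 − 0.5 × 0.82²] = 3.08 mA.

Triode; I_D = 3.08 mA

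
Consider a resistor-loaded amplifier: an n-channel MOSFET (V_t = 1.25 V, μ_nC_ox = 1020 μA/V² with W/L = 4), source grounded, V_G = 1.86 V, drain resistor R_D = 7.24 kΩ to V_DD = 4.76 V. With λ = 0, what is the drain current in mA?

I_D = 0.610 mA

V_GS = V_G = 1.86 V, so V_ov = 1.86 − 1.25 = 0.61 V.
k_n = μ_nC_ox · (W/L) = 4.08 mA/V².
Assume saturation: I_D = ½ k_n V_ov² = 0.5 × 4.08 × 0.61² = 0.759 mA, giving V_DS = V_DD − I_D R_D = 4.76 − 0.759 × 7.24 = -0.736 V.
But -0.736 V < V_ov = 0.61 V, so the device is actually in triode.
In triode I_D = k_n[V_ov V_DS − ½ V_DS²] and I_D = (V_DD − V_DS)/R_D. Equating: 14.8 V_DS² − 19.02 V_DS + 4.76 = 0, giving V_DS = 0.34 V (the root below V_ov).
I_D = (4.76 − 0.34) / 7.24 = 0.61 mA.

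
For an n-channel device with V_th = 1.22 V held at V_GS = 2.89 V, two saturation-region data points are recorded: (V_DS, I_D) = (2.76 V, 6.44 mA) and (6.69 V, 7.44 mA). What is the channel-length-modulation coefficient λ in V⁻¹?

With V_GS fixed, I_D ∝ (1 + λ V_DS) in saturation, so I_D2/I_D1 = (1 + λ V_DS2)/(1 + λ V_DS1).
7.44/6.44 = 1.155 = (1 + 6.69 λ)/(1 + 2.76 λ).
Solving: λ (I_D1 V_DS2 − I_D2 V_DS1) = I_D2 − I_D1, so λ = (7.44 − 6.44) / (6.44 × 6.69 − 7.44 × 2.76) = 1 / 22.5 = 0.0443 V⁻¹.

λ = 0.0443 V⁻¹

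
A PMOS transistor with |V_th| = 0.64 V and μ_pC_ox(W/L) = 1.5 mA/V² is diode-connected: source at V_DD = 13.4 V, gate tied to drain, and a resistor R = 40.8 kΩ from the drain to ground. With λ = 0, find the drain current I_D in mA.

I_D = 0.297 mA

With gate tied to drain, V_SG = V_SD ≥ V_SG − |V_th|, so the device is in saturation.
KCL at the drain: ½ k_p (V_SG − |V_th|)² = (V_DD − V_SG)/R.
Let x = V_SG − 0.64. Then 30.6 x² + x − 12.76 = 0, giving x = 0.63 V (positive root), so V_SG = 1.27 V.
I_D = (V_DD − V_SG)/R = (13.4 − 1.27) / 40.8 = 0.297 mA.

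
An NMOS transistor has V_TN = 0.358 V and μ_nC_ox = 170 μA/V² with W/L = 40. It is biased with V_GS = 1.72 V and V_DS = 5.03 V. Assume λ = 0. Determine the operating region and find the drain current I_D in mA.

Saturation; I_D = 6.31 mA

k_n = μ_nC_ox · (W/L) = 6.8 mA/V².
V_ov = V_GS − V_TN = 1.72 − 0.358 = 1.36 V.
Since V_DS = 5.03 V ≥ V_ov = 1.36 V, the device is in saturation.
I_D = ½ k_n V_ov² = 0.5 × 6.8 × 1.36² = 6.31 mA.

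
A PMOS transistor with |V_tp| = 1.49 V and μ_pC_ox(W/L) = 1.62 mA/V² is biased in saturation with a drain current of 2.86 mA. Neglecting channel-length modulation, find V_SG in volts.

V_SG = 3.37 V

In saturation I_D = ½ k_p (V_SG − |V_tp|)², so V_SG − |V_tp| = √(2 I_D / k_p) = √(2 × 2.86 / 1.62) = 1.88 V.
V_SG = 1.49 + 1.88 = 3.37 V.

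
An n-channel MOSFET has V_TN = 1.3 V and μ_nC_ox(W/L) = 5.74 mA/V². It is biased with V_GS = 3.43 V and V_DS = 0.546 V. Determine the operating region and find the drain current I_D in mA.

Triode; I_D = 5.82 mA

V_ov = V_GS − V_TN = 3.43 − 1.3 = 2.13 V.
Since V_DS = 0.546 V < V_ov = 2.13 V, the device is in the triode region.
I_D = k_n [V_ov · V_DS − ½ V_DS²] = 5.74 × [2.13 × 0.546 − 0.5 × 0.546²] = 5.82 mA.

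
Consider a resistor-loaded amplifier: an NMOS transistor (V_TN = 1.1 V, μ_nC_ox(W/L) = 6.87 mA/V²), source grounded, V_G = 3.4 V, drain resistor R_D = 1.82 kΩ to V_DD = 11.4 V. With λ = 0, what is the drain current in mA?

I_D = 6.03 mA

V_GS = V_G = 3.4 V, so V_ov = 3.4 − 1.1 = 2.3 V.
Assume saturation: I_D = ½ k_n V_ov² = 0.5 × 6.87 × 2.3² = 18.2 mA, giving V_DS = V_DD − I_D R_D = 11.4 − 18.2 × 1.82 = -21.7 V.
But -21.7 V < V_ov = 2.3 V, so the device is actually in triode.
In triode I_D = k_n[V_ov V_DS − ½ V_DS²] and I_D = (V_DD − V_DS)/R_D. Equating: 6.25 V_DS² − 29.76 V_DS + 11.4 = 0, giving V_DS = 0.42 V (the root below V_ov).
I_D = (11.4 − 0.42) / 1.82 = 6.03 mA.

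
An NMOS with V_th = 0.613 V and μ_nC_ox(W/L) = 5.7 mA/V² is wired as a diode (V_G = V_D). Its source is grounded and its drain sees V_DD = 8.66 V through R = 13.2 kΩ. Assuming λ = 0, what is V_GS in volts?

V_GS = 1.06 V

With gate tied to drain, V_GS = V_DS ≥ V_GS − V_th, so the device is in saturation.
KCL at the drain: ½ k_n (V_GS − V_th)² = (V_DD − V_GS)/R.
Let x = V_GS − 0.613. Then 37.6 x² + x − 8.047 = 0, giving x = 0.449 V (positive root), so V_GS = 1.06 V.
I_D = (V_DD − V_GS)/R = (8.66 − 1.06) / 13.2 = 0.576 mA.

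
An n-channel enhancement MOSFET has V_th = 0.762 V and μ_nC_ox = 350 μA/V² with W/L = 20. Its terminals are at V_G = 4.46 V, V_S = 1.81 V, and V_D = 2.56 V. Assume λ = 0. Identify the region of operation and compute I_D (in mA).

V_GS = V_G − V_S = 4.46 − 1.81 = 2.65 V; V_DS = V_D − V_S = 2.56 − 1.81 = 0.75 V.
k_n = μ_nC_ox · (W/L) = 7 mA/V².
V_ov = V_GS − V_th = 2.65 − 0.762 = 1.89 V.
Since V_DS = 0.75 V < V_ov = 1.89 V, the device is in the triode region.
I_D = k_n [V_ov · V_DS − ½ V_DS²] = 7 × [1.89 × 0.75 − 0.5 × 0.75²] = 7.94 mA.

Triode; I_D = 7.94 mA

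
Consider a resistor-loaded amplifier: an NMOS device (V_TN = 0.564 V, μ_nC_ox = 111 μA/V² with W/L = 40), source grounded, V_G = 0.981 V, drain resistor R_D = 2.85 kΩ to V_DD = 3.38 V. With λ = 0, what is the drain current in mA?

I_D = 0.386 mA

V_GS = V_G = 0.981 V, so V_ov = 0.981 − 0.564 = 0.417 V.
k_n = μ_nC_ox · (W/L) = 4.44 mA/V².
Assume saturation: I_D = ½ k_n V_ov² = 0.5 × 4.44 × 0.417² = 0.386 mA, giving V_DS = V_DD − I_D R_D = 3.38 − 0.386 × 2.85 = 2.28 V.
V_DS = 2.28 V ≥ V_ov = 0.417 V, confirming saturation.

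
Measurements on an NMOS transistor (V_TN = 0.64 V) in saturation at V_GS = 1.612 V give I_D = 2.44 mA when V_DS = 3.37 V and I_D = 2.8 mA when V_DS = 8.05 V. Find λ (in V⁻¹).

λ = 0.0353 V⁻¹

With V_GS fixed, I_D ∝ (1 + λ V_DS) in saturation, so I_D2/I_D1 = (1 + λ V_DS2)/(1 + λ V_DS1).
2.8/2.44 = 1.148 = (1 + 8.05 λ)/(1 + 3.37 λ).
Solving: λ (I_D1 V_DS2 − I_D2 V_DS1) = I_D2 − I_D1, so λ = (2.8 − 2.44) / (2.44 × 8.05 − 2.8 × 3.37) = 0.36 / 10.2 = 0.0353 V⁻¹.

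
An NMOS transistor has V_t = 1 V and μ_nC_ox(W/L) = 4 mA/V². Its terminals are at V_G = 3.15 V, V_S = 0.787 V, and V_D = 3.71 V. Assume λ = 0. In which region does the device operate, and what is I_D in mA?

V_GS = V_G − V_S = 3.15 − 0.787 = 2.36 V; V_DS = V_D − V_S = 3.71 − 0.787 = 2.92 V.
V_ov = V_GS − V_t = 2.36 − 1 = 1.36 V.
Since V_DS = 2.92 V ≥ V_ov = 1.36 V, the device is in saturation.
I_D = ½ k_n V_ov² = 0.5 × 4 × 1.36² = 3.72 mA.

Saturation; I_D = 3.72 mA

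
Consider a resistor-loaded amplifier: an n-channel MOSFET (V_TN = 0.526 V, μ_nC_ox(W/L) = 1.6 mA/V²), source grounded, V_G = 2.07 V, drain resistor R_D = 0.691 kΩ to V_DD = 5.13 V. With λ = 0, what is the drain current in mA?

I_D = 1.91 mA

V_GS = V_G = 2.07 V, so V_ov = 2.07 − 0.526 = 1.54 V.
Assume saturation: I_D = ½ k_n V_ov² = 0.5 × 1.6 × 1.54² = 1.91 mA, giving V_DS = V_DD − I_D R_D = 5.13 − 1.91 × 0.691 = 3.81 V.
V_DS = 3.81 V ≥ V_ov = 1.54 V, confirming saturation.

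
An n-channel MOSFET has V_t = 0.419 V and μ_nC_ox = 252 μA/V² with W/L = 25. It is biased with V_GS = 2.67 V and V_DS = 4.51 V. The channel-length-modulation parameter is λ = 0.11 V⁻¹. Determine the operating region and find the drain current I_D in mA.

k_n = μ_nC_ox · (W/L) = 6.3 mA/V².
V_ov = V_GS − V_t = 2.67 − 0.419 = 2.25 V.
Since V_DS = 4.51 V ≥ V_ov = 2.25 V, the device is in saturation.
I_D = ½ k_n V_ov² (1 + λ V_DS) = 0.5 × 6.3 × 2.25² × (1 + 0.11 × 4.51) = 23.9 mA.

Saturation; I_D = 23.9 mA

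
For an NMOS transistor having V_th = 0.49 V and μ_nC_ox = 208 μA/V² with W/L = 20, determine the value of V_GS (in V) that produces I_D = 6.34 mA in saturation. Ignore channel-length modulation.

V_GS = 2.24 V

k_n = μ_nC_ox · (W/L) = 4.16 mA/V².
In saturation I_D = ½ k_n (V_GS − V_th)², so V_GS − V_th = √(2 I_D / k_n) = √(2 × 6.34 / 4.16) = 1.75 V.
V_GS = 0.49 + 1.75 = 2.24 V.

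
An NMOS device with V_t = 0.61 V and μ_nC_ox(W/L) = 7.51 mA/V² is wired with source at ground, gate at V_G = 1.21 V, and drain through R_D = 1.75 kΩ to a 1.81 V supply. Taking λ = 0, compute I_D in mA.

I_D = 0.891 mA

V_GS = V_G = 1.21 V, so V_ov = 1.21 − 0.61 = 0.6 V.
Assume saturation: I_D = ½ k_n V_ov² = 0.5 × 7.51 × 0.6² = 1.35 mA, giving V_DS = V_DD − I_D R_D = 1.81 − 1.35 × 1.75 = -0.556 V.
But -0.556 V < V_ov = 0.6 V, so the device is actually in triode.
In triode I_D = k_n[V_ov V_DS − ½ V_DS²] and I_D = (V_DD − V_DS)/R_D. Equating: 6.57 V_DS² − 8.886 V_DS + 1.81 = 0, giving V_DS = 0.25 V (the root below V_ov).
I_D = (1.81 − 0.25) / 1.75 = 0.891 mA.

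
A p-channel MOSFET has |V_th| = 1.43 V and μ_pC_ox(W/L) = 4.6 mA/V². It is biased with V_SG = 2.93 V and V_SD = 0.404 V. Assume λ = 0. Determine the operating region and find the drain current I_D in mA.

Triode; I_D = 2.41 mA

V_ov = V_SG − |V_th| = 2.93 − 1.43 = 1.5 V.
Since V_SD = 0.404 V < V_ov = 1.5 V, the device is in the triode region.
I_D = k_p [V_ov · V_SD − ½ V_SD²] = 4.6 × [1.5 × 0.404 − 0.5 × 0.404²] = 2.41 mA.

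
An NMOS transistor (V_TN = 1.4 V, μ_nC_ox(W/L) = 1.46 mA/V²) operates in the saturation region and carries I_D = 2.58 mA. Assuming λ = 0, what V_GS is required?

V_GS = 3.28 V

In saturation I_D = ½ k_n (V_GS − V_TN)², so V_GS − V_TN = √(2 I_D / k_n) = √(2 × 2.58 / 1.46) = 1.88 V.
V_GS = 1.4 + 1.88 = 3.28 V.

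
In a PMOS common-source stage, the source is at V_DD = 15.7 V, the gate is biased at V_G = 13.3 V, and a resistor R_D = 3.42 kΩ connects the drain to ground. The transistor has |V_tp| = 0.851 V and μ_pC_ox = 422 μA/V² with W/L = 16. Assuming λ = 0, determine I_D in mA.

I_D = 4.44 mA

V_SG = V_DD − V_G = 15.7 − 13.3 = 2.4 V, so V_ov = 2.4 − 0.851 = 1.55 V.
k_p = μ_pC_ox · (W/L) = 6.752 mA/V².
Assume saturation: I_D = ½ k_p V_ov² = 0.5 × 6.752 × 1.55² = 8.1 mA, giving V_SD = V_DD − I_D R_D = 15.7 − 8.1 × 3.42 = -12 V.
But -12 V < V_ov = 1.55 V, so the device is actually in triode.
In triode I_D = k_p[V_ov V_SD − ½ V_SD²] and I_D = (V_DD − V_SD)/R_D. Equating: 11.5 V_SD² − 36.77 V_SD + 15.7 = 0, giving V_SD = 0.508 V (the root below V_ov).
I_D = (15.7 − 0.508) / 3.42 = 4.44 mA.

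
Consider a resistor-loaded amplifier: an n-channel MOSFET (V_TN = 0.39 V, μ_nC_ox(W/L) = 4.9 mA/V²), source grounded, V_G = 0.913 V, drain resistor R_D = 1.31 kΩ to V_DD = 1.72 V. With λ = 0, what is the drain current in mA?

I_D = 0.670 mA

V_GS = V_G = 0.913 V, so V_ov = 0.913 − 0.39 = 0.523 V.
Assume saturation: I_D = ½ k_n V_ov² = 0.5 × 4.9 × 0.523² = 0.67 mA, giving V_DS = V_DD − I_D R_D = 1.72 − 0.67 × 1.31 = 0.842 V.
V_DS = 0.842 V ≥ V_ov = 0.523 V, confirming saturation.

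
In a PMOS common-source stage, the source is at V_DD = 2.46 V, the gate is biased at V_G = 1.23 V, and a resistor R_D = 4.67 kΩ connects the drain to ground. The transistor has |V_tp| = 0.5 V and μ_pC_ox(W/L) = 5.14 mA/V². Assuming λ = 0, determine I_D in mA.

I_D = 0.495 mA

V_SG = V_DD − V_G = 2.46 − 1.23 = 1.23 V, so V_ov = 1.23 − 0.5 = 0.73 V.
Assume saturation: I_D = ½ k_p V_ov² = 0.5 × 5.14 × 0.73² = 1.37 mA, giving V_SD = V_DD − I_D R_D = 2.46 − 1.37 × 4.67 = -3.94 V.
But -3.94 V < V_ov = 0.73 V, so the device is actually in triode.
In triode I_D = k_p[V_ov V_SD − ½ V_SD²] and I_D = (V_DD − V_SD)/R_D. Equating: 12 V_SD² − 18.52 V_SD + 2.46 = 0, giving V_SD = 0.147 V (the root below V_ov).
I_D = (2.46 − 0.147) / 4.67 = 0.495 mA.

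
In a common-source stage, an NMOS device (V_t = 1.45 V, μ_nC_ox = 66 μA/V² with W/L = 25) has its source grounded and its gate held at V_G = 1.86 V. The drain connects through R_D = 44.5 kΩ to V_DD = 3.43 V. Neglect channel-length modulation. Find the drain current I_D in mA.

V_GS = V_G = 1.86 V, so V_ov = 1.86 − 1.45 = 0.41 V.
k_n = μ_nC_ox · (W/L) = 1.65 mA/V².
Assume saturation: I_D = ½ k_n V_ov² = 0.5 × 1.65 × 0.41² = 0.139 mA, giving V_DS = V_DD − I_D R_D = 3.43 − 0.139 × 44.5 = -2.74 V.
But -2.74 V < V_ov = 0.41 V, so the device is actually in triode.
In triode I_D = k_n[V_ov V_DS − ½ V_DS²] and I_D = (V_DD − V_DS)/R_D. Equating: 36.7 V_DS² − 31.1 V_DS + 3.43 = 0, giving V_DS = 0.13 V (the root below V_ov).
I_D = (3.43 − 0.13) / 44.5 = 0.0742 mA.

I_D = 0.0742 mA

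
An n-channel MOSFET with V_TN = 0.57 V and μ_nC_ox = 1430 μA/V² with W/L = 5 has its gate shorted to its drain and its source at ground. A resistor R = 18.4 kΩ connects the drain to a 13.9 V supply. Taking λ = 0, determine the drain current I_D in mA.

With gate tied to drain, V_GS = V_DS ≥ V_GS − V_TN, so the device is in saturation.
k_n = μ_nC_ox · (W/L) = 7.15 mA/V².
KCL at the drain: ½ k_n (V_GS − V_TN)² = (V_DD − V_GS)/R.
Let x = V_GS − 0.57. Then 65.8 x² + x − 13.33 = 0, giving x = 0.443 V (positive root), so V_GS = 1.01 V.
I_D = (V_DD − V_GS)/R = (13.9 − 1.01) / 18.4 = 0.7 mA.

I_D = 0.700 mA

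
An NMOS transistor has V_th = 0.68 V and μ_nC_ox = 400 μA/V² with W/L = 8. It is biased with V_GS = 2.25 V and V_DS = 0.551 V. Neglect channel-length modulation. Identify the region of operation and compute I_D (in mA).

k_n = μ_nC_ox · (W/L) = 3.2 mA/V².
V_ov = V_GS − V_th = 2.25 − 0.68 = 1.57 V.
Since V_DS = 0.551 V < V_ov = 1.57 V, the device is in the triode region.
I_D = k_n [V_ov · V_DS − ½ V_DS²] = 3.2 × [1.57 × 0.551 − 0.5 × 0.551²] = 2.28 mA.

Triode; I_D = 2.28 mA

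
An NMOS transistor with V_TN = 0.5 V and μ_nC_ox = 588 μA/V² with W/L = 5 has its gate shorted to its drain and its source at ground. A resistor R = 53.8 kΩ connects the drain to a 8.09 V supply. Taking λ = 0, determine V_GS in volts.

With gate tied to drain, V_GS = V_DS ≥ V_GS − V_TN, so the device is in saturation.
k_n = μ_nC_ox · (W/L) = 2.94 mA/V².
KCL at the drain: ½ k_n (V_GS − V_TN)² = (V_DD − V_GS)/R.
Let x = V_GS − 0.5. Then 79.1 x² + x − 7.59 = 0, giving x = 0.304 V (positive root), so V_GS = 0.804 V.
I_D = (V_DD − V_GS)/R = (8.09 − 0.804) / 53.8 = 0.135 mA.

V_GS = 0.804 V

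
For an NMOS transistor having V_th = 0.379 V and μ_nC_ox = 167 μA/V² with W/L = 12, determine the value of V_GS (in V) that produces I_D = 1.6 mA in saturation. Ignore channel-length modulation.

k_n = μ_nC_ox · (W/L) = 2.004 mA/V².
In saturation I_D = ½ k_n (V_GS − V_th)², so V_GS − V_th = √(2 I_D / k_n) = √(2 × 1.6 / 2.004) = 1.26 V.
V_GS = 0.379 + 1.26 = 1.64 V.

V_GS = 1.64 V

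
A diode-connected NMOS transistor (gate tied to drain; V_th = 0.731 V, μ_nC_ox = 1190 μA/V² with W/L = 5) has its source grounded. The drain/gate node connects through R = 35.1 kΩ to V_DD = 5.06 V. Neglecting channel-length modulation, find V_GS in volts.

V_GS = 0.930 V

With gate tied to drain, V_GS = V_DS ≥ V_GS − V_th, so the device is in saturation.
k_n = μ_nC_ox · (W/L) = 5.95 mA/V².
KCL at the drain: ½ k_n (V_GS − V_th)² = (V_DD − V_GS)/R.
Let x = V_GS − 0.731. Then 104 x² + x − 4.329 = 0, giving x = 0.199 V (positive root), so V_GS = 0.93 V.
I_D = (V_DD − V_GS)/R = (5.06 − 0.93) / 35.1 = 0.118 mA.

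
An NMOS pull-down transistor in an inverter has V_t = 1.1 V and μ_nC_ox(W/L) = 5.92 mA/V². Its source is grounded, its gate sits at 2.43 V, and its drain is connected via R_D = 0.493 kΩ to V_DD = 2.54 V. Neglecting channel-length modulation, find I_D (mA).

I_D = 3.84 mA

V_GS = V_G = 2.43 V, so V_ov = 2.43 − 1.1 = 1.33 V.
Assume saturation: I_D = ½ k_n V_ov² = 0.5 × 5.92 × 1.33² = 5.24 mA, giving V_DS = V_DD − I_D R_D = 2.54 − 5.24 × 0.493 = -0.0413 V.
But -0.0413 V < V_ov = 1.33 V, so the device is actually in triode.
In triode I_D = k_n[V_ov V_DS − ½ V_DS²] and I_D = (V_DD − V_DS)/R_D. Equating: 1.46 V_DS² − 4.882 V_DS + 2.54 = 0, giving V_DS = 0.644 V (the root below V_ov).
I_D = (2.54 − 0.644) / 0.493 = 3.84 mA.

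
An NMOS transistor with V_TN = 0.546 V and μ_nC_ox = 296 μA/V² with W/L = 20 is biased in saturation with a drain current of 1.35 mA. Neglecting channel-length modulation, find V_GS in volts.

V_GS = 1.22 V

k_n = μ_nC_ox · (W/L) = 5.92 mA/V².
In saturation I_D = ½ k_n (V_GS − V_TN)², so V_GS − V_TN = √(2 I_D / k_n) = √(2 × 1.35 / 5.92) = 0.675 V.
V_GS = 0.546 + 0.675 = 1.22 V.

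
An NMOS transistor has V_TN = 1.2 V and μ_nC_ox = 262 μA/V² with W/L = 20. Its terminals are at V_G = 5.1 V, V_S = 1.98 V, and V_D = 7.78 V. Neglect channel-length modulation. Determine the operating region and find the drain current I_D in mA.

V_GS = V_G − V_S = 5.1 − 1.98 = 3.12 V; V_DS = V_D − V_S = 7.78 − 1.98 = 5.8 V.
k_n = μ_nC_ox · (W/L) = 5.24 mA/V².
V_ov = V_GS − V_TN = 3.12 − 1.2 = 1.92 V.
Since V_DS = 5.8 V ≥ V_ov = 1.92 V, the device is in saturation.
I_D = ½ k_n V_ov² = 0.5 × 5.24 × 1.92² = 9.66 mA.

Saturation; I_D = 9.66 mA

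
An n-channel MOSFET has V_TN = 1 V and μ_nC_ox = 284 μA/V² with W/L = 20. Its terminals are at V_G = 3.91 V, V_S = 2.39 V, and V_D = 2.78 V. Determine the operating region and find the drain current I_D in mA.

V_GS = V_G − V_S = 3.91 − 2.39 = 1.52 V; V_DS = V_D − V_S = 2.78 − 2.39 = 0.39 V.
k_n = μ_nC_ox · (W/L) = 5.68 mA/V².
V_ov = V_GS − V_TN = 1.52 − 1 = 0.52 V.
Since V_DS = 0.39 V < V_ov = 0.52 V, the device is in the triode region.
I_D = k_n [V_ov · V_DS − ½ V_DS²] = 5.68 × [0.52 × 0.39 − 0.5 × 0.39²] = 0.72 mA.

Triode; I_D = 0.720 mA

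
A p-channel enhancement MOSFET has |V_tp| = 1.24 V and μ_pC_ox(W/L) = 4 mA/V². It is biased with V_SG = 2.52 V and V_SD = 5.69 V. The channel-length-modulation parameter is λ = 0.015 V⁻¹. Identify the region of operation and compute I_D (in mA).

V_ov = V_SG − |V_tp| = 2.52 − 1.24 = 1.28 V.
Since V_SD = 5.69 V ≥ V_ov = 1.28 V, the device is in saturation.
I_D = ½ k_p V_ov² (1 + λ V_SD) = 0.5 × 4 × 1.28² × (1 + 0.015 × 5.69) = 3.56 mA.

Saturation; I_D = 3.56 mA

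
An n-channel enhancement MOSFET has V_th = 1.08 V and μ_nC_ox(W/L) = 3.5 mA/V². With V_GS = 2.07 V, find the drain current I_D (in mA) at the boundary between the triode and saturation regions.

At the boundary V_DS = V_ov = V_GS − V_th = 2.07 − 1.08 = 0.99 V.
I_D = ½ k_n V_ov² = 0.5 × 3.5 × 0.99² = 1.72 mA.

I_D = 1.72 mA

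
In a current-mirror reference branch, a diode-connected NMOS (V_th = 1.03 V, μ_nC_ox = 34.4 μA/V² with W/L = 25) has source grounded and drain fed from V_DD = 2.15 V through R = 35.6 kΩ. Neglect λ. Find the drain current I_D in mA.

With gate tied to drain, V_GS = V_DS ≥ V_GS − V_th, so the device is in saturation.
k_n = μ_nC_ox · (W/L) = 0.86 mA/V².
KCL at the drain: ½ k_n (V_GS − V_th)² = (V_DD − V_GS)/R.
Let x = V_GS − 1.03. Then 15.3 x² + x − 1.12 = 0, giving x = 0.24 V (positive root), so V_GS = 1.27 V.
I_D = (V_DD − V_GS)/R = (2.15 − 1.27) / 35.6 = 0.0247 mA.

I_D = 0.0247 mA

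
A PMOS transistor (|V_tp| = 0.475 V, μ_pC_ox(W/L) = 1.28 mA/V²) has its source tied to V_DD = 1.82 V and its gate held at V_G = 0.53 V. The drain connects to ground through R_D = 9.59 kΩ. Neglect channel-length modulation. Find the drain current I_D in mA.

V_SG = V_DD − V_G = 1.82 − 0.53 = 1.29 V, so V_ov = 1.29 − 0.475 = 0.815 V.
Assume saturation: I_D = ½ k_p V_ov² = 0.5 × 1.28 × 0.815² = 0.425 mA, giving V_SD = V_DD − I_D R_D = 1.82 − 0.425 × 9.59 = -2.26 V.
But -2.26 V < V_ov = 0.815 V, so the device is actually in triode.
In triode I_D = k_p[V_ov V_SD − ½ V_SD²] and I_D = (V_DD − V_SD)/R_D. Equating: 6.14 V_SD² − 11 V_SD + 1.82 = 0, giving V_SD = 0.184 V (the root below V_ov).
I_D = (1.82 − 0.184) / 9.59 = 0.171 mA.

I_D = 0.171 mA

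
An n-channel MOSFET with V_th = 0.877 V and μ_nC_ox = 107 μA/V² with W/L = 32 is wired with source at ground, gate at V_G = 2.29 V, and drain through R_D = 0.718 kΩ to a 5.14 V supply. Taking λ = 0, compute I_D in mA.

I_D = 3.42 mA

V_GS = V_G = 2.29 V, so V_ov = 2.29 − 0.877 = 1.41 V.
k_n = μ_nC_ox · (W/L) = 3.424 mA/V².
Assume saturation: I_D = ½ k_n V_ov² = 0.5 × 3.424 × 1.41² = 3.42 mA, giving V_DS = V_DD − I_D R_D = 5.14 − 3.42 × 0.718 = 2.69 V.
V_DS = 2.69 V ≥ V_ov = 1.41 V, confirming saturation.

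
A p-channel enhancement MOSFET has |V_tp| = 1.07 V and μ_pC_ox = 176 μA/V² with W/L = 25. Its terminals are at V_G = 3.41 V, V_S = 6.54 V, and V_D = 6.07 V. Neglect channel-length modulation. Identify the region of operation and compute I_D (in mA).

Triode; I_D = 3.77 mA

V_SG = V_S − V_G = 6.54 − 3.41 = 3.13 V; V_SD = V_S − V_D = 6.54 − 6.07 = 0.47 V.
k_p = μ_pC_ox · (W/L) = 4.4 mA/V².
V_ov = V_SG − |V_tp| = 3.13 − 1.07 = 2.06 V.
Since V_SD = 0.47 V < V_ov = 2.06 V, the device is in the triode region.
I_D = k_p [V_ov · V_SD − ½ V_SD²] = 4.4 × [2.06 × 0.47 − 0.5 × 0.47²] = 3.77 mA.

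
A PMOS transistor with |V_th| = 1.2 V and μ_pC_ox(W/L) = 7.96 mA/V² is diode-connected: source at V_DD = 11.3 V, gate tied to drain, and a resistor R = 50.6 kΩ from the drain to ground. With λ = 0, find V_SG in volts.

With gate tied to drain, V_SG = V_SD ≥ V_SG − |V_th|, so the device is in saturation.
KCL at the drain: ½ k_p (V_SG − |V_th|)² = (V_DD − V_SG)/R.
Let x = V_SG − 1.2. Then 201 x² + x − 10.1 = 0, giving x = 0.221 V (positive root), so V_SG = 1.42 V.
I_D = (V_DD − V_SG)/R = (11.3 − 1.42) / 50.6 = 0.195 mA.

V_SG = 1.42 V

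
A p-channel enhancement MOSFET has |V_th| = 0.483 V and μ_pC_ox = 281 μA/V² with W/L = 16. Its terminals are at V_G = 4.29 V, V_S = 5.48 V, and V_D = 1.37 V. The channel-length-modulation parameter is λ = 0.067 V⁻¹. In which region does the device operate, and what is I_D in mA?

Saturation; I_D = 1.43 mA

V_SG = V_S − V_G = 5.48 − 4.29 = 1.19 V; V_SD = V_S − V_D = 5.48 − 1.37 = 4.11 V.
k_p = μ_pC_ox · (W/L) = 4.496 mA/V².
V_ov = V_SG − |V_th| = 1.19 − 0.483 = 0.707 V.
Since V_SD = 4.11 V ≥ V_ov = 0.707 V, the device is in saturation.
I_D = ½ k_p V_ov² (1 + λ V_SD) = 0.5 × 4.496 × 0.707² × (1 + 0.067 × 4.11) = 1.43 mA.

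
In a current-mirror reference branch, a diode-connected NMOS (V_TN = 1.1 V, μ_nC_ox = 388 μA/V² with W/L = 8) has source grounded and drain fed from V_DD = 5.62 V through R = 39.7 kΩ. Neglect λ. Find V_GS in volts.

V_GS = 1.36 V

With gate tied to drain, V_GS = V_DS ≥ V_GS − V_TN, so the device is in saturation.
k_n = μ_nC_ox · (W/L) = 3.104 mA/V².
KCL at the drain: ½ k_n (V_GS − V_TN)² = (V_DD − V_GS)/R.
Let x = V_GS − 1.1. Then 61.6 x² + x − 4.52 = 0, giving x = 0.263 V (positive root), so V_GS = 1.36 V.
I_D = (V_DD − V_GS)/R = (5.62 − 1.36) / 39.7 = 0.107 mA.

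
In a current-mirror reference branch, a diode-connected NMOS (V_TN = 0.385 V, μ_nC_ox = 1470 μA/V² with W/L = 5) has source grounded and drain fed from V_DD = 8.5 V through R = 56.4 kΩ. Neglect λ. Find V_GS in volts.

V_GS = 0.580 V

With gate tied to drain, V_GS = V_DS ≥ V_GS − V_TN, so the device is in saturation.
k_n = μ_nC_ox · (W/L) = 7.35 mA/V².
KCL at the drain: ½ k_n (V_GS − V_TN)² = (V_DD − V_GS)/R.
Let x = V_GS − 0.385. Then 207 x² + x − 8.115 = 0, giving x = 0.195 V (positive root), so V_GS = 0.58 V.
I_D = (V_DD − V_GS)/R = (8.5 − 0.58) / 56.4 = 0.14 mA.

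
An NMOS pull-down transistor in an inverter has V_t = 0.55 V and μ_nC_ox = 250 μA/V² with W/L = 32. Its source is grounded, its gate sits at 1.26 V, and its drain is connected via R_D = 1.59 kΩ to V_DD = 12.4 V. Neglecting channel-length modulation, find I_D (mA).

I_D = 2.02 mA

V_GS = V_G = 1.26 V, so V_ov = 1.26 − 0.55 = 0.71 V.
k_n = μ_nC_ox · (W/L) = 8 mA/V².
Assume saturation: I_D = ½ k_n V_ov² = 0.5 × 8 × 0.71² = 2.02 mA, giving V_DS = V_DD − I_D R_D = 12.4 − 2.02 × 1.59 = 9.19 V.
V_DS = 9.19 V ≥ V_ov = 0.71 V, confirming saturation.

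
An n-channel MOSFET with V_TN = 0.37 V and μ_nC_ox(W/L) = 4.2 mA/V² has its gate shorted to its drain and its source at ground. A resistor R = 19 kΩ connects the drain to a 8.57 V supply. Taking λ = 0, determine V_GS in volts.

V_GS = 0.811 V

With gate tied to drain, V_GS = V_DS ≥ V_GS − V_TN, so the device is in saturation.
KCL at the drain: ½ k_n (V_GS − V_TN)² = (V_DD − V_GS)/R.
Let x = V_GS − 0.37. Then 39.9 x² + x − 8.2 = 0, giving x = 0.441 V (positive root), so V_GS = 0.811 V.
I_D = (V_DD − V_GS)/R = (8.57 − 0.811) / 19 = 0.408 mA.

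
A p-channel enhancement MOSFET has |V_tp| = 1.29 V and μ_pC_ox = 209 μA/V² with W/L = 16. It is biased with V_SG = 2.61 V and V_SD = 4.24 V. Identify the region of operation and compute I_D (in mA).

k_p = μ_pC_ox · (W/L) = 3.344 mA/V².
V_ov = V_SG − |V_tp| = 2.61 − 1.29 = 1.32 V.
Since V_SD = 4.24 V ≥ V_ov = 1.32 V, the device is in saturation.
I_D = ½ k_p V_ov² = 0.5 × 3.344 × 1.32² = 2.91 mA.

Saturation; I_D = 2.91 mA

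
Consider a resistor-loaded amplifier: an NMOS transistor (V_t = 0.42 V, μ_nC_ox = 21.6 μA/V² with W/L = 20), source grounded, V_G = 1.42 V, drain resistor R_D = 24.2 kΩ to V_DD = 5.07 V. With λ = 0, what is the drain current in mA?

I_D = 0.184 mA

V_GS = V_G = 1.42 V, so V_ov = 1.42 − 0.42 = 1 V.
k_n = μ_nC_ox · (W/L) = 0.432 mA/V².
Assume saturation: I_D = ½ k_n V_ov² = 0.5 × 0.432 × 1² = 0.216 mA, giving V_DS = V_DD − I_D R_D = 5.07 − 0.216 × 24.2 = -0.157 V.
But -0.157 V < V_ov = 1 V, so the device is actually in triode.
In triode I_D = k_n[V_ov V_DS − ½ V_DS²] and I_D = (V_DD − V_DS)/R_D. Equating: 5.23 V_DS² − 11.45 V_DS + 5.07 = 0, giving V_DS = 0.616 V (the root below V_ov).
I_D = (5.07 − 0.616) / 24.2 = 0.184 mA.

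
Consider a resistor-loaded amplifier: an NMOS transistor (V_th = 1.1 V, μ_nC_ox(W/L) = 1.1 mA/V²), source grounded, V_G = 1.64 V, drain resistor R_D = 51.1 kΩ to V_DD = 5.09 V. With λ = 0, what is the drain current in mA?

I_D = 0.0957 mA

V_GS = V_G = 1.64 V, so V_ov = 1.64 − 1.1 = 0.54 V.
Assume saturation: I_D = ½ k_n V_ov² = 0.5 × 1.1 × 0.54² = 0.16 mA, giving V_DS = V_DD − I_D R_D = 5.09 − 0.16 × 51.1 = -3.11 V.
But -3.11 V < V_ov = 0.54 V, so the device is actually in triode.
In triode I_D = k_n[V_ov V_DS − ½ V_DS²] and I_D = (V_DD − V_DS)/R_D. Equating: 28.1 V_DS² − 31.35 V_DS + 5.09 = 0, giving V_DS = 0.197 V (the root below V_ov).
I_D = (5.09 − 0.197) / 51.1 = 0.0957 mA.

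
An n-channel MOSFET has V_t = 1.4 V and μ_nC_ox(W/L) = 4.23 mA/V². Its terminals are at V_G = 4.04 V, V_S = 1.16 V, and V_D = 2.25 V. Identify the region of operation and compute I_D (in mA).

Triode; I_D = 4.31 mA

V_GS = V_G − V_S = 4.04 − 1.16 = 2.88 V; V_DS = V_D − V_S = 2.25 − 1.16 = 1.09 V.
V_ov = V_GS − V_t = 2.88 − 1.4 = 1.48 V.
Since V_DS = 1.09 V < V_ov = 1.48 V, the device is in the triode region.
I_D = k_n [V_ov · V_DS − ½ V_DS²] = 4.23 × [1.48 × 1.09 − 0.5 × 1.09²] = 4.31 mA.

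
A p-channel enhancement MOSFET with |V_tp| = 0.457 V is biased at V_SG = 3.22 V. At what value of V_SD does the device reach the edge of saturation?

V_SD,sat = 2.76 V

The boundary between triode and saturation is V_SD = V_SG − |V_tp| = V_ov.
V_ov = 3.22 − 0.457 = 2.76 V.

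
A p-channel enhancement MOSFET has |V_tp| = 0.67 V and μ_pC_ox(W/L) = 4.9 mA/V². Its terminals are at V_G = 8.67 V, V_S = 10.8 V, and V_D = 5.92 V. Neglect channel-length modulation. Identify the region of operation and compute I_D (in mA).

Saturation; I_D = 5.22 mA

V_SG = V_S − V_G = 10.8 − 8.67 = 2.13 V; V_SD = V_S − V_D = 10.8 − 5.92 = 4.88 V.
V_ov = V_SG − |V_tp| = 2.13 − 0.67 = 1.46 V.
Since V_SD = 4.88 V ≥ V_ov = 1.46 V, the device is in saturation.
I_D = ½ k_p V_ov² = 0.5 × 4.9 × 1.46² = 5.22 mA.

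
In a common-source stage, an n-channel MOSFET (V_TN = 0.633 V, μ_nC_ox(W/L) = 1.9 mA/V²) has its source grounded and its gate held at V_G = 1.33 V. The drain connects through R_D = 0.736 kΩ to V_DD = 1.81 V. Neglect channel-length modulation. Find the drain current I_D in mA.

V_GS = V_G = 1.33 V, so V_ov = 1.33 − 0.633 = 0.697 V.
Assume saturation: I_D = ½ k_n V_ov² = 0.5 × 1.9 × 0.697² = 0.462 mA, giving V_DS = V_DD − I_D R_D = 1.81 − 0.462 × 0.736 = 1.47 V.
V_DS = 1.47 V ≥ V_ov = 0.697 V, confirming saturation.

I_D = 0.462 mA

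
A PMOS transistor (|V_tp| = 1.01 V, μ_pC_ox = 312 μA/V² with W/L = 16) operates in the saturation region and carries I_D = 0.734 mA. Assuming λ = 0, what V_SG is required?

k_p = μ_pC_ox · (W/L) = 4.992 mA/V².
In saturation I_D = ½ k_p (V_SG − |V_tp|)², so V_SG − |V_tp| = √(2 I_D / k_p) = √(2 × 0.734 / 4.992) = 0.542 V.
V_SG = 1.01 + 0.542 = 1.55 V.

V_SG = 1.55 V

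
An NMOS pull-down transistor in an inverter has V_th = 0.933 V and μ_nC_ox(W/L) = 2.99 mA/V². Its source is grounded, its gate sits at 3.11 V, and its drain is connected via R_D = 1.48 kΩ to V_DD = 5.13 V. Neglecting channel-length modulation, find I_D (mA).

I_D = 3.10 mA

V_GS = V_G = 3.11 V, so V_ov = 3.11 − 0.933 = 2.18 V.
Assume saturation: I_D = ½ k_n V_ov² = 0.5 × 2.99 × 2.18² = 7.09 mA, giving V_DS = V_DD − I_D R_D = 5.13 − 7.09 × 1.48 = -5.36 V.
But -5.36 V < V_ov = 2.18 V, so the device is actually in triode.
In triode I_D = k_n[V_ov V_DS − ½ V_DS²] and I_D = (V_DD − V_DS)/R_D. Equating: 2.21 V_DS² − 10.63 V_DS + 5.13 = 0, giving V_DS = 0.544 V (the root below V_ov).
I_D = (5.13 − 0.544) / 1.48 = 3.1 mA.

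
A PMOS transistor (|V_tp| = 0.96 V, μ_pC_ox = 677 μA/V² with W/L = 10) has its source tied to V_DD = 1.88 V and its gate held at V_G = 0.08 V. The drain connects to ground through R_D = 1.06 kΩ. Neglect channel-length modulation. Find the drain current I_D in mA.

V_SG = V_DD − V_G = 1.88 − 0.08 = 1.8 V, so V_ov = 1.8 − 0.96 = 0.84 V.
k_p = μ_pC_ox · (W/L) = 6.77 mA/V².
Assume saturation: I_D = ½ k_p V_ov² = 0.5 × 6.77 × 0.84² = 2.39 mA, giving V_SD = V_DD − I_D R_D = 1.88 − 2.39 × 1.06 = -0.652 V.
But -0.652 V < V_ov = 0.84 V, so the device is actually in triode.
In triode I_D = k_p[V_ov V_SD − ½ V_SD²] and I_D = (V_DD − V_SD)/R_D. Equating: 3.59 V_SD² − 7.028 V_SD + 1.88 = 0, giving V_SD = 0.32 V (the root below V_ov).
I_D = (1.88 − 0.32) / 1.06 = 1.47 mA.

I_D = 1.47 mA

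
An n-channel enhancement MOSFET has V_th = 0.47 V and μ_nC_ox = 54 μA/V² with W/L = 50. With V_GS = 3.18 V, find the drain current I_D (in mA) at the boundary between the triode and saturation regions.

I_D = 9.91 mA

At the boundary V_DS = V_ov = V_GS − V_th = 3.18 − 0.47 = 2.71 V.
k_n = μ_nC_ox · (W/L) = 2.7 mA/V².
I_D = ½ k_n V_ov² = 0.5 × 2.7 × 2.71² = 9.91 mA.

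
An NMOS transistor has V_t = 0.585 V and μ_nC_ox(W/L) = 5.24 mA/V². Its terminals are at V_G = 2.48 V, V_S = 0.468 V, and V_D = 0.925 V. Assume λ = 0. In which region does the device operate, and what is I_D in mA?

V_GS = V_G − V_S = 2.48 − 0.468 = 2.01 V; V_DS = V_D − V_S = 0.925 − 0.468 = 0.457 V.
V_ov = V_GS − V_t = 2.01 − 0.585 = 1.43 V.
Since V_DS = 0.457 V < V_ov = 1.43 V, the device is in the triode region.
I_D = k_n [V_ov · V_DS − ½ V_DS²] = 5.24 × [1.43 × 0.457 − 0.5 × 0.457²] = 2.87 mA.

Triode; I_D = 2.87 mA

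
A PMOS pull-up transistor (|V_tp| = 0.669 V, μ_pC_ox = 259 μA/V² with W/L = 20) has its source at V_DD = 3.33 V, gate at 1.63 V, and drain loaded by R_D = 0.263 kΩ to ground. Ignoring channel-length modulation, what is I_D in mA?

V_SG = V_DD − V_G = 3.33 − 1.63 = 1.7 V, so V_ov = 1.7 − 0.669 = 1.03 V.
k_p = μ_pC_ox · (W/L) = 5.18 mA/V².
Assume saturation: I_D = ½ k_p V_ov² = 0.5 × 5.18 × 1.03² = 2.75 mA, giving V_SD = V_DD − I_D R_D = 3.33 − 2.75 × 0.263 = 2.61 V.
V_SD = 2.61 V ≥ V_ov = 1.03 V, confirming saturation.

I_D = 2.75 mA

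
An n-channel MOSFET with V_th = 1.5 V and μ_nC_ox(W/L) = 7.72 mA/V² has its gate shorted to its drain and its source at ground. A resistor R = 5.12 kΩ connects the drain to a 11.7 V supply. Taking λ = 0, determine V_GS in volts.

With gate tied to drain, V_GS = V_DS ≥ V_GS − V_th, so the device is in saturation.
KCL at the drain: ½ k_n (V_GS − V_th)² = (V_DD − V_GS)/R.
Let x = V_GS − 1.5. Then 19.8 x² + x − 10.2 = 0, giving x = 0.694 V (positive root), so V_GS = 2.19 V.
I_D = (V_DD − V_GS)/R = (11.7 − 2.19) / 5.12 = 1.86 mA.

V_GS = 2.19 V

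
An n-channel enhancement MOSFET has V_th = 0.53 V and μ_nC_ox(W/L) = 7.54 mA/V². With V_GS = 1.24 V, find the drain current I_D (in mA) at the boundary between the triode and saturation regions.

At the boundary V_DS = V_ov = V_GS − V_th = 1.24 − 0.53 = 0.71 V.
I_D = ½ k_n V_ov² = 0.5 × 7.54 × 0.71² = 1.9 mA.

I_D = 1.90 mA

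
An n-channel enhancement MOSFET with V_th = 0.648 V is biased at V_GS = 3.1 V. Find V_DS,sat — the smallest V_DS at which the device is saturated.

The boundary between triode and saturation is V_DS = V_GS − V_th = V_ov.
V_ov = 3.1 − 0.648 = 2.45 V.

V_DS,sat = 2.45 V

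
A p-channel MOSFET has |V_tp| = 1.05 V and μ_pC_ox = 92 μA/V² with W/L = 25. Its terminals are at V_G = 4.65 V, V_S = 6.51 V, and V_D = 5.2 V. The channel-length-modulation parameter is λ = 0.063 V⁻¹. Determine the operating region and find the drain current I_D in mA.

V_SG = V_S − V_G = 6.51 − 4.65 = 1.86 V; V_SD = V_S − V_D = 6.51 − 5.2 = 1.31 V.
k_p = μ_pC_ox · (W/L) = 2.3 mA/V².
V_ov = V_SG − |V_tp| = 1.86 − 1.05 = 0.81 V.
Since V_SD = 1.31 V ≥ V_ov = 0.81 V, the device is in saturation.
I_D = ½ k_p V_ov² (1 + λ V_SD) = 0.5 × 2.3 × 0.81² × (1 + 0.063 × 1.31) = 0.817 mA.

Saturation; I_D = 0.817 mA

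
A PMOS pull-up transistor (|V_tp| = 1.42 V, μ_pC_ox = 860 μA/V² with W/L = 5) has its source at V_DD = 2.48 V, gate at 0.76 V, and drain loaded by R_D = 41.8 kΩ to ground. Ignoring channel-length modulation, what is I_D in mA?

I_D = 0.0582 mA

V_SG = V_DD − V_G = 2.48 − 0.76 = 1.72 V, so V_ov = 1.72 − 1.42 = 0.3 V.
k_p = μ_pC_ox · (W/L) = 4.3 mA/V².
Assume saturation: I_D = ½ k_p V_ov² = 0.5 × 4.3 × 0.3² = 0.194 mA, giving V_SD = V_DD − I_D R_D = 2.48 − 0.194 × 41.8 = -5.61 V.
But -5.61 V < V_ov = 0.3 V, so the device is actually in triode.
In triode I_D = k_p[V_ov V_SD − ½ V_SD²] and I_D = (V_DD − V_SD)/R_D. Equating: 89.9 V_SD² − 54.92 V_SD + 2.48 = 0, giving V_SD = 0.0491 V (the root below V_ov).
I_D = (2.48 − 0.0491) / 41.8 = 0.0582 mA.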